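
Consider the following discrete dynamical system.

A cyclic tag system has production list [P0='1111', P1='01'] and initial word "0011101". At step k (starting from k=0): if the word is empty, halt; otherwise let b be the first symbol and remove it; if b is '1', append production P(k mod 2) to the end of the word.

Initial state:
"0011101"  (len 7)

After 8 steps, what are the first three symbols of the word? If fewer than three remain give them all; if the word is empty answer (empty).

t=0: "0011101"  (len 7)
t=1: "011101"  (len 6)
t=2: "11101"  (len 5)
t=3: "11011111"  (len 8)
t=4: "101111101"  (len 9)
t=5: "011111011111"  (len 12)
t=6: "11111011111"  (len 11)
t=7: "11110111111111"  (len 14)
t=8: "111011111111101"  (len 15)

111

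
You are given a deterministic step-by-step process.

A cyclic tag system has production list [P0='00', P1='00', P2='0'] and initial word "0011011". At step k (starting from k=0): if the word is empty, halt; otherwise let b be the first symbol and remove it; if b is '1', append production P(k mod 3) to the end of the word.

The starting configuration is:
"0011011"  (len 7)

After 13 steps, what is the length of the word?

0

[0] "0011011"  (len 7)
[1] "011011"  (len 6)
[2] "11011"  (len 5)
[3] "10110"  (len 5)
[4] "011000"  (len 6)
[5] "11000"  (len 5)
[6] "10000"  (len 5)
[7] "000000"  (len 6)
[8] "00000"  (len 5)
[9] "0000"  (len 4)
[10] "000"  (len 3)
[11] "00"  (len 2)
[12] "0"  (len 1)
[13] (halted — word empty)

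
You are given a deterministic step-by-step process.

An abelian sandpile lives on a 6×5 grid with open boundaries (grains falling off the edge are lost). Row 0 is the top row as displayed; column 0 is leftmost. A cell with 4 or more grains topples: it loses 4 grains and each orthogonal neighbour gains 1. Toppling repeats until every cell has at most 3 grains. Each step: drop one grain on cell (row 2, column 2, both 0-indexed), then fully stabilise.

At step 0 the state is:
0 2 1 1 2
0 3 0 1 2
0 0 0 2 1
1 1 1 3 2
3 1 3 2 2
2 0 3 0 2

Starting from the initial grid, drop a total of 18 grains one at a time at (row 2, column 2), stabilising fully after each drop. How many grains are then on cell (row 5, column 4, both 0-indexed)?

k=0  0 2 1 1 2
0 3 0 1 2
0 0 0 2 1
1 1 1 3 2
3 1 3 2 2
2 0 3 0 2
k=1  0 2 1 1 2
0 3 0 1 2
0 0 1 2 1
1 1 1 3 2
3 1 3 2 2
2 0 3 0 2
k=2  0 2 1 1 2
0 3 0 1 2
0 0 2 2 1
1 1 1 3 2
3 1 3 2 2
2 0 3 0 2
k=3  0 2 1 1 2
0 3 0 1 2
0 0 3 2 1
1 1 1 3 2
3 1 3 2 2
2 0 3 0 2
k=4  0 2 1 1 2
0 3 1 1 2
0 1 0 3 1
1 1 2 3 2
3 1 3 2 2
2 0 3 0 2
k=5  0 2 1 1 2
0 3 1 1 2
0 1 1 3 1
1 1 2 3 2
3 1 3 2 2
2 0 3 0 2
k=6  0 2 1 1 2
0 3 1 1 2
0 1 2 3 1
1 1 2 3 2
3 1 3 2 2
2 0 3 0 2
k=7  0 2 1 1 2
0 3 1 1 2
0 1 3 3 1
1 1 2 3 2
3 1 3 2 2
2 0 3 0 2
k=8  0 2 1 1 2
0 3 2 2 2
0 2 2 1 2
1 2 1 2 3
3 2 2 0 3
2 1 0 2 2
k=9  0 2 1 1 2
0 3 2 2 2
0 2 3 1 2
1 2 1 2 3
3 2 2 0 3
2 1 0 2 2
k=10  0 2 1 1 2
0 3 3 2 2
0 3 0 2 2
1 2 2 2 3
3 2 2 0 3
2 1 0 2 2
k=11  0 2 1 1 2
0 3 3 2 2
0 3 1 2 2
1 2 2 2 3
3 2 2 0 3
2 1 0 2 2
k=12  0 2 1 1 2
0 3 3 2 2
0 3 2 2 2
1 2 2 2 3
3 2 2 0 3
2 1 0 2 2
k=13  0 2 1 1 2
0 3 3 2 2
0 3 3 2 2
1 2 2 2 3
3 2 2 0 3
2 1 0 2 2
k=14  0 3 2 1 2
1 1 1 3 2
1 1 2 3 2
1 3 3 2 3
3 2 2 0 3
2 1 0 2 2
k=15  0 3 2 1 2
1 1 1 3 2
1 1 3 3 2
1 3 3 2 3
3 2 2 0 3
2 1 0 2 2
k=16  0 3 2 2 3
1 1 3 1 0
1 3 2 3 1
2 0 2 1 2
3 3 3 2 0
2 1 0 2 3
k=17  0 3 2 2 3
1 1 3 1 0
1 3 3 3 1
2 0 2 1 2
3 3 3 2 0
2 1 0 2 3
k=18  0 3 3 2 3
1 3 0 3 0
2 0 3 0 2
2 1 3 2 2
3 3 3 2 0
2 1 0 2 3

3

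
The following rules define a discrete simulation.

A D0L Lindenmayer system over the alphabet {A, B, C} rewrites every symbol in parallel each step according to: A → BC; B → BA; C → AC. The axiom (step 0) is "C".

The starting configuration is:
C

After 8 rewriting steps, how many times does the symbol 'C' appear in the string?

0) C
1) AC
2) BCAC
3) BAACBCAC
4) BABCBCACBAACBCAC
5) BABCBAACBAACBCACBABCBCACBAACBCAC
6) BABCBAACBABCBCACBABCBCACBAACBCACBABCBAACBAACBCACBABCBCACBAACBCAC
7) BABCBAACBABCBCACBABCBAACBAACBCACBABCBAACBAACBCACBABCBCACBA…ACBABCBCACBABCBCACBAACBCACBABCBAACBAACBCACBABCBCACBAACBCAC  (len 128)
8) BABCBAACBABCBCACBABCBAACBAACBCACBABCBAACBABCBCACBABCBCACBA…ACBABCBCACBABCBCACBAACBCACBABCBAACBAACBCACBABCBCACBAACBCAC  (len 256)

86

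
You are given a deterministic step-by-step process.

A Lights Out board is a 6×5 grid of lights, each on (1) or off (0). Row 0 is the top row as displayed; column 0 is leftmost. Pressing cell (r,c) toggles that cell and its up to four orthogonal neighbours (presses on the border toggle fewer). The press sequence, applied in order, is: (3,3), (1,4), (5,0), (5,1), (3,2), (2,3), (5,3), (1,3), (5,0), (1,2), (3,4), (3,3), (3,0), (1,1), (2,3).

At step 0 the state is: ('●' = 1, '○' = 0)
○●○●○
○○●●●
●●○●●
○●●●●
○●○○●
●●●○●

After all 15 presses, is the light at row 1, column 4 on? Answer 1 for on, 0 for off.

step 0: ○●○●○
○○●●●
●●○●●
○●●●●
○●○○●
●●●○●
step 1: ○●○●○
○○●●●
●●○○●
○●○○○
○●○●●
●●●○●
step 2: ○●○●●
○○●○○
●●○○○
○●○○○
○●○●●
●●●○●
step 3: ○●○●●
○○●○○
●●○○○
○●○○○
●●○●●
○○●○●
step 4: ○●○●●
○○●○○
●●○○○
○●○○○
●○○●●
●●○○●
step 5: ○●○●●
○○●○○
●●●○○
○○●●○
●○●●●
●●○○●
step 6: ○●○●●
○○●●○
●●○●●
○○●○○
●○●●●
●●○○●
step 7: ○●○●●
○○●●○
●●○●●
○○●○○
●○●○●
●●●●○
step 8: ○●○○●
○○○○●
●●○○●
○○●○○
●○●○●
●●●●○
step 9: ○●○○●
○○○○●
●●○○●
○○●○○
○○●○●
○○●●○
step 10: ○●●○●
○●●●●
●●●○●
○○●○○
○○●○●
○○●●○
step 11: ○●●○●
○●●●●
●●●○○
○○●●●
○○●○○
○○●●○
step 12: ○●●○●
○●●●●
●●●●○
○○○○○
○○●●○
○○●●○
step 13: ○●●○●
○●●●●
○●●●○
●●○○○
●○●●○
○○●●○
step 14: ○○●○●
●○○●●
○○●●○
●●○○○
●○●●○
○○●●○
step 15: ○○●○●
●○○○●
○○○○●
●●○●○
●○●●○
○○●●○

1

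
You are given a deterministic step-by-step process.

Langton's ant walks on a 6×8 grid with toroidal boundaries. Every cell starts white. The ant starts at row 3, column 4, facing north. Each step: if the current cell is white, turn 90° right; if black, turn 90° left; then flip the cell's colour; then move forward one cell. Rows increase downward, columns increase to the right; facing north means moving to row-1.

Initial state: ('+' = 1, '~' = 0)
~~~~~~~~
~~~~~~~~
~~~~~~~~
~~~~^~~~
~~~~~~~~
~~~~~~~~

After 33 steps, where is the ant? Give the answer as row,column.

5,3

0) ~~~~~~~~
~~~~~~~~
~~~~~~~~
~~~~^~~~
~~~~~~~~
~~~~~~~~
1) ~~~~~~~~
~~~~~~~~
~~~~~~~~
~~~~+>~~
~~~~~~~~
~~~~~~~~
2) ~~~~~~~~
~~~~~~~~
~~~~~~~~
~~~~++~~
~~~~~v~~
~~~~~~~~
3) ~~~~~~~~
~~~~~~~~
~~~~~~~~
~~~~++~~
~~~~<+~~
~~~~~~~~
4) ~~~~~~~~
~~~~~~~~
~~~~~~~~
~~~~^+~~
~~~~++~~
~~~~~~~~
5) ~~~~~~~~
~~~~~~~~
~~~~~~~~
~~~<~+~~
~~~~++~~
~~~~~~~~
6) ~~~~~~~~
~~~~~~~~
~~~^~~~~
~~~+~+~~
~~~~++~~
~~~~~~~~
7) ~~~~~~~~
~~~~~~~~
~~~+>~~~
~~~+~+~~
~~~~++~~
~~~~~~~~
8) ~~~~~~~~
~~~~~~~~
~~~++~~~
~~~+v+~~
~~~~++~~
~~~~~~~~
9) ~~~~~~~~
~~~~~~~~
~~~++~~~
~~~<++~~
~~~~++~~
~~~~~~~~
10) ~~~~~~~~
~~~~~~~~
~~~++~~~
~~~~++~~
~~~v++~~
~~~~~~~~
11) ~~~~~~~~
~~~~~~~~
~~~++~~~
~~~~++~~
~~<+++~~
~~~~~~~~
12) ~~~~~~~~
~~~~~~~~
~~~++~~~
~~^~++~~
~~++++~~
~~~~~~~~
13) ~~~~~~~~
~~~~~~~~
~~~++~~~
~~+>++~~
~~++++~~
~~~~~~~~
14) ~~~~~~~~
~~~~~~~~
~~~++~~~
~~++++~~
~~+v++~~
~~~~~~~~
15) ~~~~~~~~
~~~~~~~~
~~~++~~~
~~++++~~
~~+~>+~~
~~~~~~~~
16) ~~~~~~~~
~~~~~~~~
~~~++~~~
~~++^+~~
~~+~~+~~
~~~~~~~~
17) ~~~~~~~~
~~~~~~~~
~~~++~~~
~~+<~+~~
~~+~~+~~
~~~~~~~~
18) ~~~~~~~~
~~~~~~~~
~~~++~~~
~~+~~+~~
~~+v~+~~
~~~~~~~~
19) ~~~~~~~~
~~~~~~~~
~~~++~~~
~~+~~+~~
~~<+~+~~
~~~~~~~~
20) ~~~~~~~~
~~~~~~~~
~~~++~~~
~~+~~+~~
~~~+~+~~
~~v~~~~~
21) ~~~~~~~~
~~~~~~~~
~~~++~~~
~~+~~+~~
~~~+~+~~
~<+~~~~~
22) ~~~~~~~~
~~~~~~~~
~~~++~~~
~~+~~+~~
~^~+~+~~
~++~~~~~
23) ~~~~~~~~
~~~~~~~~
~~~++~~~
~~+~~+~~
~+>+~+~~
~++~~~~~
24) ~~~~~~~~
~~~~~~~~
~~~++~~~
~~+~~+~~
~+++~+~~
~+v~~~~~
25) ~~~~~~~~
~~~~~~~~
~~~++~~~
~~+~~+~~
~+++~+~~
~+~>~~~~
26) ~~~v~~~~
~~~~~~~~
~~~++~~~
~~+~~+~~
~+++~+~~
~+~+~~~~
27) ~~<+~~~~
~~~~~~~~
~~~++~~~
~~+~~+~~
~+++~+~~
~+~+~~~~
28) ~~++~~~~
~~~~~~~~
~~~++~~~
~~+~~+~~
~+++~+~~
~+^+~~~~
29) ~~++~~~~
~~~~~~~~
~~~++~~~
~~+~~+~~
~+++~+~~
~++>~~~~
30) ~~++~~~~
~~~~~~~~
~~~++~~~
~~+~~+~~
~++^~+~~
~++~~~~~
31) ~~++~~~~
~~~~~~~~
~~~++~~~
~~+~~+~~
~+<~~+~~
~++~~~~~
32) ~~++~~~~
~~~~~~~~
~~~++~~~
~~+~~+~~
~+~~~+~~
~+v~~~~~
33) ~~++~~~~
~~~~~~~~
~~~++~~~
~~+~~+~~
~+~~~+~~
~+~>~~~~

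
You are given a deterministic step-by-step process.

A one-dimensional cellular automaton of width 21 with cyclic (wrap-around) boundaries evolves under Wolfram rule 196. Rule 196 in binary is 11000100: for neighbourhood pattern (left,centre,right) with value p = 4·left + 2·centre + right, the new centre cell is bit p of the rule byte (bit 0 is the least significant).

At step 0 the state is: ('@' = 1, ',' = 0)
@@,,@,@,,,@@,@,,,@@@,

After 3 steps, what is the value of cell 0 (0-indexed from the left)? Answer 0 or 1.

0

t=0: @@,,@,@,,,@@,@,,,@@@,
t=1: ,@,,@,@,,,,@,@,,,,@@,
t=2: ,@,,@,@,,,,@,@,,,,,@,
t=3: ,@,,@,@,,,,@,@,,,,,@,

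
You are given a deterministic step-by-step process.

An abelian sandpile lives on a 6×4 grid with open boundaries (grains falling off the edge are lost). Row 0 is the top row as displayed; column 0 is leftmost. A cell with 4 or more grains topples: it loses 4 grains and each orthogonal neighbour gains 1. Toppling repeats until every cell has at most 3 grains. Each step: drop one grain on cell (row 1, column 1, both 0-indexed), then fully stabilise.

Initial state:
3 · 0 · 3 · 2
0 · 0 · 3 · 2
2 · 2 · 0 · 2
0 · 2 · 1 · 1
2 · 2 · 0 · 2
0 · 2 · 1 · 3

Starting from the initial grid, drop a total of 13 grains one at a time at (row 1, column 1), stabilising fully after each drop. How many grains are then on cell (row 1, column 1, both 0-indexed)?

t=0: 3 · 0 · 3 · 2
0 · 0 · 3 · 2
2 · 2 · 0 · 2
0 · 2 · 1 · 1
2 · 2 · 0 · 2
0 · 2 · 1 · 3
t=1: 3 · 0 · 3 · 2
0 · 1 · 3 · 2
2 · 2 · 0 · 2
0 · 2 · 1 · 1
2 · 2 · 0 · 2
0 · 2 · 1 · 3
t=2: 3 · 0 · 3 · 2
0 · 2 · 3 · 2
2 · 2 · 0 · 2
0 · 2 · 1 · 1
2 · 2 · 0 · 2
0 · 2 · 1 · 3
t=3: 3 · 0 · 3 · 2
0 · 3 · 3 · 2
2 · 2 · 0 · 2
0 · 2 · 1 · 1
2 · 2 · 0 · 2
0 · 2 · 1 · 3
t=4: 3 · 2 · 0 · 3
1 · 1 · 1 · 3
2 · 3 · 1 · 2
0 · 2 · 1 · 1
2 · 2 · 0 · 2
0 · 2 · 1 · 3
t=5: 3 · 2 · 0 · 3
1 · 2 · 1 · 3
2 · 3 · 1 · 2
0 · 2 · 1 · 1
2 · 2 · 0 · 2
0 · 2 · 1 · 3
t=6: 3 · 2 · 0 · 3
1 · 3 · 1 · 3
2 · 3 · 1 · 2
0 · 2 · 1 · 1
2 · 2 · 0 · 2
0 · 2 · 1 · 3
t=7: 3 · 3 · 0 · 3
2 · 1 · 2 · 3
3 · 0 · 2 · 2
0 · 3 · 1 · 1
2 · 2 · 0 · 2
0 · 2 · 1 · 3
t=8: 3 · 3 · 0 · 3
2 · 2 · 2 · 3
3 · 0 · 2 · 2
0 · 3 · 1 · 1
2 · 2 · 0 · 2
0 · 2 · 1 · 3
t=9: 3 · 3 · 0 · 3
2 · 3 · 2 · 3
3 · 0 · 2 · 2
0 · 3 · 1 · 1
2 · 2 · 0 · 2
0 · 2 · 1 · 3
t=10: 1 · 1 · 1 · 3
1 · 2 · 3 · 3
0 · 2 · 2 · 2
1 · 3 · 1 · 1
2 · 2 · 0 · 2
0 · 2 · 1 · 3
t=11: 1 · 1 · 1 · 3
1 · 3 · 3 · 3
0 · 2 · 2 · 2
1 · 3 · 1 · 1
2 · 2 · 0 · 2
0 · 2 · 1 · 3
t=12: 1 · 2 · 3 · 0
2 · 1 · 1 · 1
0 · 3 · 3 · 3
1 · 3 · 1 · 1
2 · 2 · 0 · 2
0 · 2 · 1 · 3
t=13: 1 · 2 · 3 · 0
2 · 2 · 1 · 1
0 · 3 · 3 · 3
1 · 3 · 1 · 1
2 · 2 · 0 · 2
0 · 2 · 1 · 3

2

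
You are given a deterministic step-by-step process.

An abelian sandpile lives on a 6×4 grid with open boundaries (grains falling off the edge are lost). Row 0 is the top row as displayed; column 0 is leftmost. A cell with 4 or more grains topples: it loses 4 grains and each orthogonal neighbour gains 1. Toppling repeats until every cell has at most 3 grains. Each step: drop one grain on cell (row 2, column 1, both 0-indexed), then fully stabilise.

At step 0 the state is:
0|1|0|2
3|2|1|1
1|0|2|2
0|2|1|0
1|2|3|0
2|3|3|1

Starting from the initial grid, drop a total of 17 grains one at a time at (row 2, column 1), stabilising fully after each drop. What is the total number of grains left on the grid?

43

k=0  0|1|0|2
3|2|1|1
1|0|2|2
0|2|1|0
1|2|3|0
2|3|3|1
k=1  0|1|0|2
3|2|1|1
1|1|2|2
0|2|1|0
1|2|3|0
2|3|3|1
k=2  0|1|0|2
3|2|1|1
1|2|2|2
0|2|1|0
1|2|3|0
2|3|3|1
k=3  0|1|0|2
3|2|1|1
1|3|2|2
0|2|1|0
1|2|3|0
2|3|3|1
k=4  0|1|0|2
3|3|1|1
2|0|3|2
0|3|1|0
1|2|3|0
2|3|3|1
k=5  0|1|0|2
3|3|1|1
2|1|3|2
0|3|1|0
1|2|3|0
2|3|3|1
k=6  0|1|0|2
3|3|1|1
2|2|3|2
0|3|1|0
1|2|3|0
2|3|3|1
k=7  0|1|0|2
3|3|1|1
2|3|3|2
0|3|1|0
1|2|3|0
2|3|3|1
k=8  1|2|0|2
1|2|3|1
1|0|1|3
2|1|3|0
1|3|3|0
2|3|3|1
k=9  1|2|0|2
1|2|3|1
1|1|1|3
2|1|3|0
1|3|3|0
2|3|3|1
k=10  1|2|0|2
1|2|3|1
1|2|1|3
2|1|3|0
1|3|3|0
2|3|3|1
k=11  1|2|0|2
1|2|3|1
1|3|1|3
2|1|3|0
1|3|3|0
2|3|3|1
k=12  1|2|0|2
1|3|3|1
2|0|2|3
2|2|3|0
1|3|3|0
2|3|3|1
k=13  1|2|0|2
1|3|3|1
2|1|2|3
2|2|3|0
1|3|3|0
2|3|3|1
k=14  1|2|0|2
1|3|3|1
2|2|2|3
2|2|3|0
1|3|3|0
2|3|3|1
k=15  1|2|0|2
1|3|3|1
2|3|2|3
2|2|3|0
1|3|3|0
2|3|3|1
k=16  1|3|1|2
2|1|1|3
3|3|2|0
3|1|2|2
2|2|2|1
3|1|1|2
k=17  1|3|1|2
3|2|1|3
1|1|3|0
0|3|2|2
3|2|2|1
3|1|1|2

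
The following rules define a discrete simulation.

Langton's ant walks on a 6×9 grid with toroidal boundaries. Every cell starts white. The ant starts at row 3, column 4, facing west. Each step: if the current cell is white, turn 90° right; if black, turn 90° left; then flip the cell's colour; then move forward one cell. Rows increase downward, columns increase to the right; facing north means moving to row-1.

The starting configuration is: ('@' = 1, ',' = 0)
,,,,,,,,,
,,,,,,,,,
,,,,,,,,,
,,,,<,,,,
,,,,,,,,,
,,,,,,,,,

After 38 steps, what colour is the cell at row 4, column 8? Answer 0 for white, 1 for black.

1

k=0  ,,,,,,,,,
,,,,,,,,,
,,,,,,,,,
,,,,<,,,,
,,,,,,,,,
,,,,,,,,,
k=1  ,,,,,,,,,
,,,,,,,,,
,,,,^,,,,
,,,,@,,,,
,,,,,,,,,
,,,,,,,,,
k=2  ,,,,,,,,,
,,,,,,,,,
,,,,@>,,,
,,,,@,,,,
,,,,,,,,,
,,,,,,,,,
k=3  ,,,,,,,,,
,,,,,,,,,
,,,,@@,,,
,,,,@v,,,
,,,,,,,,,
,,,,,,,,,
k=4  ,,,,,,,,,
,,,,,,,,,
,,,,@@,,,
,,,,<@,,,
,,,,,,,,,
,,,,,,,,,
k=5  ,,,,,,,,,
,,,,,,,,,
,,,,@@,,,
,,,,,@,,,
,,,,v,,,,
,,,,,,,,,
k=6  ,,,,,,,,,
,,,,,,,,,
,,,,@@,,,
,,,,,@,,,
,,,<@,,,,
,,,,,,,,,
k=7  ,,,,,,,,,
,,,,,,,,,
,,,,@@,,,
,,,^,@,,,
,,,@@,,,,
,,,,,,,,,
k=8  ,,,,,,,,,
,,,,,,,,,
,,,,@@,,,
,,,@>@,,,
,,,@@,,,,
,,,,,,,,,
k=9  ,,,,,,,,,
,,,,,,,,,
,,,,@@,,,
,,,@@@,,,
,,,@v,,,,
,,,,,,,,,
k=10  ,,,,,,,,,
,,,,,,,,,
,,,,@@,,,
,,,@@@,,,
,,,@,>,,,
,,,,,,,,,
k=11  ,,,,,,,,,
,,,,,,,,,
,,,,@@,,,
,,,@@@,,,
,,,@,@,,,
,,,,,v,,,
k=12  ,,,,,,,,,
,,,,,,,,,
,,,,@@,,,
,,,@@@,,,
,,,@,@,,,
,,,,<@,,,
k=13  ,,,,,,,,,
,,,,,,,,,
,,,,@@,,,
,,,@@@,,,
,,,@^@,,,
,,,,@@,,,
k=14  ,,,,,,,,,
,,,,,,,,,
,,,,@@,,,
,,,@@@,,,
,,,@@>,,,
,,,,@@,,,
k=15  ,,,,,,,,,
,,,,,,,,,
,,,,@@,,,
,,,@@^,,,
,,,@@,,,,
,,,,@@,,,
k=16  ,,,,,,,,,
,,,,,,,,,
,,,,@@,,,
,,,@<,,,,
,,,@@,,,,
,,,,@@,,,
k=17  ,,,,,,,,,
,,,,,,,,,
,,,,@@,,,
,,,@,,,,,
,,,@v,,,,
,,,,@@,,,
k=18  ,,,,,,,,,
,,,,,,,,,
,,,,@@,,,
,,,@,,,,,
,,,@,>,,,
,,,,@@,,,
k=19  ,,,,,,,,,
,,,,,,,,,
,,,,@@,,,
,,,@,,,,,
,,,@,@,,,
,,,,@v,,,
k=20  ,,,,,,,,,
,,,,,,,,,
,,,,@@,,,
,,,@,,,,,
,,,@,@,,,
,,,,@,>,,
k=21  ,,,,,,v,,
,,,,,,,,,
,,,,@@,,,
,,,@,,,,,
,,,@,@,,,
,,,,@,@,,
k=22  ,,,,,<@,,
,,,,,,,,,
,,,,@@,,,
,,,@,,,,,
,,,@,@,,,
,,,,@,@,,
k=23  ,,,,,@@,,
,,,,,,,,,
,,,,@@,,,
,,,@,,,,,
,,,@,@,,,
,,,,@^@,,
k=24  ,,,,,@@,,
,,,,,,,,,
,,,,@@,,,
,,,@,,,,,
,,,@,@,,,
,,,,@@>,,
k=25  ,,,,,@@,,
,,,,,,,,,
,,,,@@,,,
,,,@,,,,,
,,,@,@^,,
,,,,@@,,,
k=26  ,,,,,@@,,
,,,,,,,,,
,,,,@@,,,
,,,@,,,,,
,,,@,@@>,
,,,,@@,,,
k=27  ,,,,,@@,,
,,,,,,,,,
,,,,@@,,,
,,,@,,,,,
,,,@,@@@,
,,,,@@,v,
k=28  ,,,,,@@,,
,,,,,,,,,
,,,,@@,,,
,,,@,,,,,
,,,@,@@@,
,,,,@@<@,
k=29  ,,,,,@@,,
,,,,,,,,,
,,,,@@,,,
,,,@,,,,,
,,,@,@^@,
,,,,@@@@,
k=30  ,,,,,@@,,
,,,,,,,,,
,,,,@@,,,
,,,@,,,,,
,,,@,<,@,
,,,,@@@@,
k=31  ,,,,,@@,,
,,,,,,,,,
,,,,@@,,,
,,,@,,,,,
,,,@,,,@,
,,,,@v@@,
k=32  ,,,,,@@,,
,,,,,,,,,
,,,,@@,,,
,,,@,,,,,
,,,@,,,@,
,,,,@,>@,
k=33  ,,,,,@@,,
,,,,,,,,,
,,,,@@,,,
,,,@,,,,,
,,,@,,^@,
,,,,@,,@,
k=34  ,,,,,@@,,
,,,,,,,,,
,,,,@@,,,
,,,@,,,,,
,,,@,,@>,
,,,,@,,@,
k=35  ,,,,,@@,,
,,,,,,,,,
,,,,@@,,,
,,,@,,,^,
,,,@,,@,,
,,,,@,,@,
k=36  ,,,,,@@,,
,,,,,,,,,
,,,,@@,,,
,,,@,,,@>
,,,@,,@,,
,,,,@,,@,
k=37  ,,,,,@@,,
,,,,,,,,,
,,,,@@,,,
,,,@,,,@@
,,,@,,@,v
,,,,@,,@,
k=38  ,,,,,@@,,
,,,,,,,,,
,,,,@@,,,
,,,@,,,@@
,,,@,,@<@
,,,,@,,@,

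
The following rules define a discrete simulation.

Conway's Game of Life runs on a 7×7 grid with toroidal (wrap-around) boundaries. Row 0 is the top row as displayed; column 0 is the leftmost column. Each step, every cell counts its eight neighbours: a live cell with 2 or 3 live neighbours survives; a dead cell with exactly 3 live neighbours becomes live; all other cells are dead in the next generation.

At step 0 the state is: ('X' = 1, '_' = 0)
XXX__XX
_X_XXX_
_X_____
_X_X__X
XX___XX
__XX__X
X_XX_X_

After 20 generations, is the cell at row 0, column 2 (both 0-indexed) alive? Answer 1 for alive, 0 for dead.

0

step 0: XXX__XX
_X_XXX_
_X_____
_X_X__X
XX___XX
__XX__X
X_XX_X_
step 1: _______
___XXX_
_X_X_X_
_X___XX
_X_XXX_
___X___
_____X_
step 2: _____X_
__XX_X_
X__X___
_X_X__X
X__X_XX
__XX_X_
_______
step 3: ____X__
__XX__X
XX_X__X
_X_X_X_
XX_X_X_
__XX_X_
____X__
step 4: ____XX_
_XXXXXX
_X_X_XX
___X_X_
XX_X_X_
_XXX_XX
____XX_
step 5: __X____
_X_____
_X_____
_X_X_X_
XX_X_X_
_X_X___
__X____
step 6: _XX____
_XX____
XX_____
_X____X
XX_X__X
XX_XX__
_XXX___
step 7: X______
_______
_______
______X
___XXXX
____X_X
____X__
step 8: _______
_______
_______
____X_X
X__XX_X
______X
_____X_
step 9: _______
_______
_______
X__XX_X
X__XX_X
X___X_X
_______
step 10: _______
_______
_______
X__XX_X
_X_____
X__XX_X
_______
step 11: _______
_______
_______
X______
_XX____
X______
_______
step 12: _______
_______
_______
_X_____
XX_____
_X_____
_______
step 13: _______
_______
_______
XX_____
XXX____
XX_____
_______
step 14: _______
_______
_______
X_X____
__X___X
X_X____
_______
step 15: _______
_______
_______
_X_____
X_XX__X
_X_____
_______
step 16: _______
_______
_______
XXX____
X_X____
XXX____
_______
step 17: _______
_______
_X_____
X_X____
___X__X
X_X____
_X_____
step 18: _______
_______
_X_____
XXX____
X_XX__X
XXX____
_X_____
step 19: _______
_______
XXX____
___X__X
___X__X
___X__X
XXX____
step 20: _X_____
_X_____
XXX____
_X_X__X
X_XXXXX
_X_X__X
XXX____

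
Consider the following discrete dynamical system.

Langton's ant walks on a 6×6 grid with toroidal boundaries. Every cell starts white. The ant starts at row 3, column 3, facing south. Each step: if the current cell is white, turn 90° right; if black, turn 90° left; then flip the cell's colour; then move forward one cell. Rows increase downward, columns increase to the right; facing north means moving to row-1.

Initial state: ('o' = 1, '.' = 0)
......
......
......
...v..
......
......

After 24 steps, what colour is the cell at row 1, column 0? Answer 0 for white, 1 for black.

t=0: ......
......
......
...v..
......
......
t=1: ......
......
......
..<o..
......
......
t=2: ......
......
..^...
..oo..
......
......
t=3: ......
......
..o>..
..oo..
......
......
t=4: ......
......
..oo..
..ov..
......
......
t=5: ......
......
..oo..
..o.>.
......
......
t=6: ......
......
..oo..
..o.o.
....v.
......
t=7: ......
......
..oo..
..o.o.
...<o.
......
t=8: ......
......
..oo..
..o^o.
...oo.
......
t=9: ......
......
..oo..
..oo>.
...oo.
......
t=10: ......
......
..oo^.
..oo..
...oo.
......
t=11: ......
......
..ooo>
..oo..
...oo.
......
t=12: ......
......
..oooo
..oo.v
...oo.
......
t=13: ......
......
..oooo
..oo<o
...oo.
......
t=14: ......
......
..oo^o
..oooo
...oo.
......
t=15: ......
......
..o<.o
..oooo
...oo.
......
t=16: ......
......
..o..o
..ovoo
...oo.
......
t=17: ......
......
..o..o
..o.>o
...oo.
......
t=18: ......
......
..o.^o
..o..o
...oo.
......
t=19: ......
......
..o.o>
..o..o
...oo.
......
t=20: ......
.....^
..o.o.
..o..o
...oo.
......
t=21: ......
>....o
..o.o.
..o..o
...oo.
......
t=22: ......
o....o
v.o.o.
..o..o
...oo.
......
t=23: ......
o....o
o.o.o<
..o..o
...oo.
......
t=24: ......
o....^
o.o.oo
..o..o
...oo.
......

1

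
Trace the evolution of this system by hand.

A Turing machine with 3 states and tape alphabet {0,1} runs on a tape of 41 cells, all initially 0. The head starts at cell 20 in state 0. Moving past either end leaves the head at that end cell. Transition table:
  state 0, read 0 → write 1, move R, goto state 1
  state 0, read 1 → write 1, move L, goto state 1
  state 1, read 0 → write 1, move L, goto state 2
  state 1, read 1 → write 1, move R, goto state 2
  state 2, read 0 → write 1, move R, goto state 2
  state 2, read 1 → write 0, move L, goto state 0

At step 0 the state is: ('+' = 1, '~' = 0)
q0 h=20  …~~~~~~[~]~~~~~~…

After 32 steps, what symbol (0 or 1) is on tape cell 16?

1

0) q0 h=20  …~~~~~~[~]~~~~~~…
1) q1 h=21  …~~~~~+[~]~~~~~~…
2) q2 h=20  …~~~~~~[+]+~~~~~…
3) q0 h=19  …~~~~~~[~]~+~~~~…
4) q1 h=20  …~~~~~+[~]+~~~~~…
5) q2 h=19  …~~~~~~[+]++~~~~…
6) q0 h=18  …~~~~~~[~]~++~~~…
7) q1 h=19  …~~~~~+[~]++~~~~…
8) q2 h=18  …~~~~~~[+]+++~~~…
9) q0 h=17  …~~~~~~[~]~+++~~…
10) q1 h=18  …~~~~~+[~]+++~~~…
11) q2 h=17  …~~~~~~[+]++++~~…
12) q0 h=16  …~~~~~~[~]~++++~…
13) q1 h=17  …~~~~~+[~]++++~~…
14) q2 h=16  …~~~~~~[+]+++++~…
15) q0 h=15  …~~~~~~[~]~+++++…
16) q1 h=16  …~~~~~+[~]+++++~…
17) q2 h=15  …~~~~~~[+]++++++…
18) q0 h=14  …~~~~~~[~]~+++++…
19) q1 h=15  …~~~~~+[~]++++++…
20) q2 h=14  …~~~~~~[+]++++++…
21) q0 h=13  …~~~~~~[~]~+++++…
22) q1 h=14  …~~~~~+[~]++++++…
23) q2 h=13  …~~~~~~[+]++++++…
24) q0 h=12  …~~~~~~[~]~+++++…
25) q1 h=13  …~~~~~+[~]++++++…
26) q2 h=12  …~~~~~~[+]++++++…
27) q0 h=11  …~~~~~~[~]~+++++…
28) q1 h=12  …~~~~~+[~]++++++…
29) q2 h=11  …~~~~~~[+]++++++…
30) q0 h=10  …~~~~~~[~]~+++++…
31) q1 h=11  …~~~~~+[~]++++++…
32) q2 h=10  …~~~~~~[+]++++++…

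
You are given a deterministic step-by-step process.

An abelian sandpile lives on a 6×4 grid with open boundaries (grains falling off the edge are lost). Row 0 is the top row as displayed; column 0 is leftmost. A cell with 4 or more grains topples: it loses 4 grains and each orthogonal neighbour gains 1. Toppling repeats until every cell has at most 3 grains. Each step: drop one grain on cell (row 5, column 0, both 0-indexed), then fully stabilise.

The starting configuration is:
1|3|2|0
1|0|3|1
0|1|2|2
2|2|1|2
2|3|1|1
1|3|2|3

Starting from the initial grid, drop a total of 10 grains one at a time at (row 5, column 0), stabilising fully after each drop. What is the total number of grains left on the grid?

gen 0: 1|3|2|0
1|0|3|1
0|1|2|2
2|2|1|2
2|3|1|1
1|3|2|3
gen 1: 1|3|2|0
1|0|3|1
0|1|2|2
2|2|1|2
2|3|1|1
2|3|2|3
gen 2: 1|3|2|0
1|0|3|1
0|1|2|2
2|2|1|2
2|3|1|1
3|3|2|3
gen 3: 1|3|2|0
1|0|3|1
0|1|2|2
3|3|1|2
0|1|2|1
2|1|3|3
gen 4: 1|3|2|0
1|0|3|1
0|1|2|2
3|3|1|2
0|1|2|1
3|1|3|3
gen 5: 1|3|2|0
1|0|3|1
0|1|2|2
3|3|1|2
1|1|2|1
0|2|3|3
gen 6: 1|3|2|0
1|0|3|1
0|1|2|2
3|3|1|2
1|1|2|1
1|2|3|3
gen 7: 1|3|2|0
1|0|3|1
0|1|2|2
3|3|1|2
1|1|2|1
2|2|3|3
gen 8: 1|3|2|0
1|0|3|1
0|1|2|2
3|3|1|2
1|1|2|1
3|2|3|3
gen 9: 1|3|2|0
1|0|3|1
0|1|2|2
3|3|1|2
2|1|2|1
0|3|3|3
gen 10: 1|3|2|0
1|0|3|1
0|1|2|2
3|3|1|2
2|1|2|1
1|3|3|3

41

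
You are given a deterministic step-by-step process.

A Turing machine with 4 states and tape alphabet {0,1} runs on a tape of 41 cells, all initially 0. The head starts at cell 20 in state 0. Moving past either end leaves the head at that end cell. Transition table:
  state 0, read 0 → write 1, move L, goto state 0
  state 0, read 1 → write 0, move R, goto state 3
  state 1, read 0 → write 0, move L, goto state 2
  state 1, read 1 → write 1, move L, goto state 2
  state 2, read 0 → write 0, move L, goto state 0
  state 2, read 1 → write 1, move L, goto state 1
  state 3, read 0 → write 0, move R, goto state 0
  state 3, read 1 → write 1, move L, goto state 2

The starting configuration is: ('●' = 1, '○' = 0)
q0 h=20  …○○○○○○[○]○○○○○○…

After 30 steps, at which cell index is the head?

1

0) q0 h=20  …○○○○○○[○]○○○○○○…
1) q0 h=19  …○○○○○○[○]●○○○○○…
2) q0 h=18  …○○○○○○[○]●●○○○○…
3) q0 h=17  …○○○○○○[○]●●●○○○…
4) q0 h=16  …○○○○○○[○]●●●●○○…
5) q0 h=15  …○○○○○○[○]●●●●●○…
6) q0 h=14  …○○○○○○[○]●●●●●●…
7) q0 h=13  …○○○○○○[○]●●●●●●…
8) q0 h=12  …○○○○○○[○]●●●●●●…
9) q0 h=11  …○○○○○○[○]●●●●●●…
10) q0 h=10  …○○○○○○[○]●●●●●●…
11) q0 h= 9  …○○○○○○[○]●●●●●●…
12) q0 h= 8  …○○○○○○[○]●●●●●●…
13) q0 h= 7  …○○○○○○[○]●●●●●●…
14) q0 h= 6  |○○○○○○[○]●●●●●●…
15) q0 h= 5  |○○○○○[○]●●●●●●…
16) q0 h= 4  |○○○○[○]●●●●●●…
17) q0 h= 3  |○○○[○]●●●●●●…
18) q0 h= 2  |○○[○]●●●●●●…
19) q0 h= 1  |○[○]●●●●●●…
20) q0 h= 0  |[○]●●●●●●…
21) q0 h= 0  |[●]●●●●●●…
22) q3 h= 1  |○[●]●●●●●●…
23) q2 h= 0  |[○]●●●●●●…
24) q0 h= 0  |[○]●●●●●●…
25) q0 h= 0  |[●]●●●●●●…
26) q3 h= 1  |○[●]●●●●●●…
27) q2 h= 0  |[○]●●●●●●…
28) q0 h= 0  |[○]●●●●●●…
29) q0 h= 0  |[●]●●●●●●…
30) q3 h= 1  |○[●]●●●●●●…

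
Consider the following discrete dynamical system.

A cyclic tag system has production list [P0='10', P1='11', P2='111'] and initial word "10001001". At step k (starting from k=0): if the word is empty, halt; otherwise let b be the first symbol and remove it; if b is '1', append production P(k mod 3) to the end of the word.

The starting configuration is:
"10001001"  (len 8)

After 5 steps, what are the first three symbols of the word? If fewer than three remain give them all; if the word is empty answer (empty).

001

k=0  "10001001"  (len 8)
k=1  "000100110"  (len 9)
k=2  "00100110"  (len 8)
k=3  "0100110"  (len 7)
k=4  "100110"  (len 6)
k=5  "0011011"  (len 7)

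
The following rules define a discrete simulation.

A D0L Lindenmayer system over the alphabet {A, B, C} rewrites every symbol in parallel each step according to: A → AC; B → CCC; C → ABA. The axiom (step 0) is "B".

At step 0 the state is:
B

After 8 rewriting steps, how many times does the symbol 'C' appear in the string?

540

gen 0: B
gen 1: CCC
gen 2: ABAABAABA
gen 3: ACCCCACACCCCACACCCCAC
gen 4: ACABAABAABAABAACABAACABAABAABAABAACABAACABAABAABAABAACABA
gen 5: ACABAACCCCACACCCCACACCCCACACCCCACACABAACCCCACACABAACCCCACA…CACABAACCCCACACABAACCCCACACCCCACACCCCACACCCCACACABAACCCCAC  (len 135)
gen 6: ACABAACCCCACACABAABAABAABAACABAACABAABAABAABAACABAACABAABA…ABAACABAACABAABAABAABAACABAACABAACCCCACACABAABAABAABAACABA  (len 357)
gen 7: ACABAACCCCACACABAABAABAABAACABAACABAACCCCACACCCCACACCCCACA…BAABAABAACABAACABAACCCCACACCCCACACCCCACACCCCACACABAACCCCAC  (len 861)
gen 8: ACABAACCCCACACABAABAABAABAACABAACABAACCCCACACCCCACACCCCACA…ABAACABAACABAABAABAABAACABAACABAACCCCACACABAABAABAABAACABA  (len 2241)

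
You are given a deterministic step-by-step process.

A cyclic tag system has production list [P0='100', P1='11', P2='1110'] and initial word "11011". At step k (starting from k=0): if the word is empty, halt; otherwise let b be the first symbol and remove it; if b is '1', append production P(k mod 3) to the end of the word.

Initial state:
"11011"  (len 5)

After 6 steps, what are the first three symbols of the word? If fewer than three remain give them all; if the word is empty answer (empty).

001

k=0  "11011"  (len 5)
k=1  "1011100"  (len 7)
k=2  "01110011"  (len 8)
k=3  "1110011"  (len 7)
k=4  "110011100"  (len 9)
k=5  "1001110011"  (len 10)
k=6  "0011100111110"  (len 13)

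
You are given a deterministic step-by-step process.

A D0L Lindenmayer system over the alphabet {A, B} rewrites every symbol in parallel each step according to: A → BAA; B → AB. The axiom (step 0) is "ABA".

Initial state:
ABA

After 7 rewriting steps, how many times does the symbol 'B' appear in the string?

gen 0: ABA
gen 1: BAAABBAA
gen 2: ABBAABAABAAABABBAABAA
gen 3: BAAABABBAABAAABBAABAAABBAABAABAAABBAAABABBAABAAABBAABAA
gen 4: ABBAABAABAAABBAAABABBAABAAABBAABAABAAABABBAABAAABBAABAABAA…AABABBAABAABAAABBAAABABBAABAAABBAABAABAAABABBAABAAABBAABAA  (len 144)
gen 5: BAAABABBAABAAABBAABAAABBAABAABAAABABBAABAABAAABBAAABABBAAB…BAAABBAABAABAAABBAAABABBAABAAABBAABAABAAABABBAABAAABBAABAA  (len 377)
gen 6: ABBAABAABAAABBAAABABBAABAAABBAABAABAAABABBAABAAABBAABAABAA…BAAABBAABAABAAABBAAABABBAABAAABBAABAABAAABABBAABAAABBAABAA  (len 987)
gen 7: BAAABABBAABAAABBAABAAABBAABAABAAABABBAABAABAAABBAAABABBAAB…BAAABBAABAABAAABBAAABABBAABAAABBAABAABAAABABBAABAAABBAABAA  (len 2584)

987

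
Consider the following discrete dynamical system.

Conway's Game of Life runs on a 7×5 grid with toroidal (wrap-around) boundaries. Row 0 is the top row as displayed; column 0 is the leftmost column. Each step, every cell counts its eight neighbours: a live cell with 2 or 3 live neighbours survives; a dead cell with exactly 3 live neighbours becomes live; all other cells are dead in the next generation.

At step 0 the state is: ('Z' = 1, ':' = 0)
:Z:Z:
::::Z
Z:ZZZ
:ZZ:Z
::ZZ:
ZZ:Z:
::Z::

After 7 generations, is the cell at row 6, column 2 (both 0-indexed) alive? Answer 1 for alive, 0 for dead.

1

gen 0: :Z:Z:
::::Z
Z:ZZZ
:ZZ:Z
::ZZ:
ZZ:Z:
::Z::
gen 1: ::ZZ:
:Z:::
::Z::
:::::
:::::
:Z:ZZ
Z::ZZ
gen 2: ZZZZ:
:Z:Z:
:::::
:::::
:::::
::ZZ:
ZZ:::
gen 3: :::Z:
ZZ:ZZ
:::::
:::::
:::::
:ZZ::
Z::::
gen 4: :ZZZ:
Z:ZZZ
Z:::Z
:::::
:::::
:Z:::
:ZZ::
gen 5: :::::
:::::
ZZ:::
:::::
:::::
:ZZ::
Z::Z:
gen 6: :::::
:::::
:::::
:::::
:::::
:ZZ::
:ZZ::
gen 7: :::::
:::::
:::::
:::::
:::::
:ZZ::
:ZZ::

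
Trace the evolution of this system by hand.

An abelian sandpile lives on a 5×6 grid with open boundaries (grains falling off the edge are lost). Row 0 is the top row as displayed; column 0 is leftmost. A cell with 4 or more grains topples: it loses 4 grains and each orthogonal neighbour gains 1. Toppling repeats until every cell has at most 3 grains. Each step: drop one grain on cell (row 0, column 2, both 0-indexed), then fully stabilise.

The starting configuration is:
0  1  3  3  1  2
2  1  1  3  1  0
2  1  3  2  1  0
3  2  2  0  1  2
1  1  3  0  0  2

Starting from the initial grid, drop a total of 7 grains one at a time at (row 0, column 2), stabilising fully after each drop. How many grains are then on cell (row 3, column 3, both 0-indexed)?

t=0: 0  1  3  3  1  2
2  1  1  3  1  0
2  1  3  2  1  0
3  2  2  0  1  2
1  1  3  0  0  2
t=1: 0  2  1  1  2  2
2  1  3  0  2  0
2  1  3  3  1  0
3  2  2  0  1  2
1  1  3  0  0  2
t=2: 0  2  2  1  2  2
2  1  3  0  2  0
2  1  3  3  1  0
3  2  2  0  1  2
1  1  3  0  0  2
t=3: 0  2  3  1  2  2
2  1  3  0  2  0
2  1  3  3  1  0
3  2  2  0  1  2
1  1  3  0  0  2
t=4: 0  3  1  2  2  2
2  2  1  2  2  0
2  2  1  0  2  0
3  2  3  1  1  2
1  1  3  0  0  2
t=5: 0  3  2  2  2  2
2  2  1  2  2  0
2  2  1  0  2  0
3  2  3  1  1  2
1  1  3  0  0  2
t=6: 0  3  3  2  2  2
2  2  1  2  2  0
2  2  1  0  2  0
3  2  3  1  1  2
1  1  3  0  0  2
t=7: 1  0  1  3  2  2
2  3  2  2  2  0
2  2  1  0  2  0
3  2  3  1  1  2
1  1  3  0  0  2

1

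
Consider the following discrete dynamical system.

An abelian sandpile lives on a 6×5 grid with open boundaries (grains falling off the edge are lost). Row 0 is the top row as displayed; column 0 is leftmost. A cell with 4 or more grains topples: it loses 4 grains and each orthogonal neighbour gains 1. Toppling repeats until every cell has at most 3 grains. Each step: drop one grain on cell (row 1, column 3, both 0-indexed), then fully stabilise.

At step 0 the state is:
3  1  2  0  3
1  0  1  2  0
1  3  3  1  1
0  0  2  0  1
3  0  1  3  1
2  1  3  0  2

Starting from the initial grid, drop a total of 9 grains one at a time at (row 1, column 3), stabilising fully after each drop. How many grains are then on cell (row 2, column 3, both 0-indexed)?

3

0) 3  1  2  0  3
1  0  1  2  0
1  3  3  1  1
0  0  2  0  1
3  0  1  3  1
2  1  3  0  2
1) 3  1  2  0  3
1  0  1  3  0
1  3  3  1  1
0  0  2  0  1
3  0  1  3  1
2  1  3  0  2
2) 3  1  2  1  3
1  0  2  0  1
1  3  3  2  1
0  0  2  0  1
3  0  1  3  1
2  1  3  0  2
3) 3  1  2  1  3
1  0  2  1  1
1  3  3  2  1
0  0  2  0  1
3  0  1  3  1
2  1  3  0  2
4) 3  1  2  1  3
1  0  2  2  1
1  3  3  2  1
0  0  2  0  1
3  0  1  3  1
2  1  3  0  2
5) 3  1  2  1  3
1  0  2  3  1
1  3  3  2  1
0  0  2  0  1
3  0  1  3  1
2  1  3  0  2
6) 3  1  2  2  3
1  0  3  0  2
1  3  3  3  1
0  0  2  0  1
3  0  1  3  1
2  1  3  0  2
7) 3  1  2  2  3
1  0  3  1  2
1  3  3  3  1
0  0  2  0  1
3  0  1  3  1
2  1  3  0  2
8) 3  1  2  2  3
1  0  3  2  2
1  3  3  3  1
0  0  2  0  1
3  0  1  3  1
2  1  3  0  2
9) 3  1  2  2  3
1  0  3  3  2
1  3  3  3  1
0  0  2  0  1
3  0  1  3  1
2  1  3  0  2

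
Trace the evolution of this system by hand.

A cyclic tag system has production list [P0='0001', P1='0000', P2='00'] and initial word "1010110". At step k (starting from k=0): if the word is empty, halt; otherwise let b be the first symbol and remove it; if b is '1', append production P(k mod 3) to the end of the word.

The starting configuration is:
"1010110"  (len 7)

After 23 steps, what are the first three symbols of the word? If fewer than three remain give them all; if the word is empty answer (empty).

k=0  "1010110"  (len 7)
k=1  "0101100001"  (len 10)
k=2  "101100001"  (len 9)
k=3  "0110000100"  (len 10)
k=4  "110000100"  (len 9)
k=5  "100001000000"  (len 12)
k=6  "0000100000000"  (len 13)
k=7  "000100000000"  (len 12)
k=8  "00100000000"  (len 11)
k=9  "0100000000"  (len 10)
k=10  "100000000"  (len 9)
k=11  "000000000000"  (len 12)
k=12  "00000000000"  (len 11)
k=13  "0000000000"  (len 10)
k=14  "000000000"  (len 9)
k=15  "00000000"  (len 8)
k=16  "0000000"  (len 7)
k=17  "000000"  (len 6)
k=18  "00000"  (len 5)
k=19  "0000"  (len 4)
k=20  "000"  (len 3)
k=21  "00"  (len 2)
k=22  "0"  (len 1)
k=23  (halted — word empty)

(empty)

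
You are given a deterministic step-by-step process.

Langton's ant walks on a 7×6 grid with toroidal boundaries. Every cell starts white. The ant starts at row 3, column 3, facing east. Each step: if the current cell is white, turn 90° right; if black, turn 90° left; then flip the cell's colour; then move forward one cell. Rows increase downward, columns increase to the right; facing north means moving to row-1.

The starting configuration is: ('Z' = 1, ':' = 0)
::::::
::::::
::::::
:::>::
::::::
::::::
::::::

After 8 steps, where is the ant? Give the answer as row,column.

3,3

gen 0: ::::::
::::::
::::::
:::>::
::::::
::::::
::::::
gen 1: ::::::
::::::
::::::
:::Z::
:::v::
::::::
::::::
gen 2: ::::::
::::::
::::::
:::Z::
::<Z::
::::::
::::::
gen 3: ::::::
::::::
::::::
::^Z::
::ZZ::
::::::
::::::
gen 4: ::::::
::::::
::::::
::Z>::
::ZZ::
::::::
::::::
gen 5: ::::::
::::::
:::^::
::Z:::
::ZZ::
::::::
::::::
gen 6: ::::::
::::::
:::Z>:
::Z:::
::ZZ::
::::::
::::::
gen 7: ::::::
::::::
:::ZZ:
::Z:v:
::ZZ::
::::::
::::::
gen 8: ::::::
::::::
:::ZZ:
::Z<Z:
::ZZ::
::::::
::::::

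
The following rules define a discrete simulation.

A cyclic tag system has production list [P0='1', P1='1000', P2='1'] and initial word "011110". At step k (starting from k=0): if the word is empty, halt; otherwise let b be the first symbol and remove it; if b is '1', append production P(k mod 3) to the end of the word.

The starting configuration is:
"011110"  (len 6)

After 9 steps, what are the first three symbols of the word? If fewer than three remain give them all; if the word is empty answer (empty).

011

gen 0: "011110"  (len 6)
gen 1: "11110"  (len 5)
gen 2: "11101000"  (len 8)
gen 3: "11010001"  (len 8)
gen 4: "10100011"  (len 8)
gen 5: "01000111000"  (len 11)
gen 6: "1000111000"  (len 10)
gen 7: "0001110001"  (len 10)
gen 8: "001110001"  (len 9)
gen 9: "01110001"  (len 8)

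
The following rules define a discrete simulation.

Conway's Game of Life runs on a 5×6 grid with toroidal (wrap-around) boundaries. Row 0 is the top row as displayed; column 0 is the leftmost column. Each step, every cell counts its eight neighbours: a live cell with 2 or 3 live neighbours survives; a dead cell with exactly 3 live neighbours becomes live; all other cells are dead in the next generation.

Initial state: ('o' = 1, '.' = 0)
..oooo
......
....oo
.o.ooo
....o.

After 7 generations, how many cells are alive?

3

step 0: ..oooo
......
....oo
.o.ooo
....o.
step 1: ...ooo
......
o..o.o
o..o..
o.....
step 2: ....oo
o..o..
o...oo
oo..o.
o..o..
step 3: o..ooo
o..o..
...oo.
.o.oo.
oo.o..
step 4: ...o..
o.o...
.....o
oo...o
.o....
step 5: .oo...
......
.....o
.o...o
.oo...
step 6: .oo...
......
o.....
.oo...
......
step 7: ......
.o....
.o....
.o....
......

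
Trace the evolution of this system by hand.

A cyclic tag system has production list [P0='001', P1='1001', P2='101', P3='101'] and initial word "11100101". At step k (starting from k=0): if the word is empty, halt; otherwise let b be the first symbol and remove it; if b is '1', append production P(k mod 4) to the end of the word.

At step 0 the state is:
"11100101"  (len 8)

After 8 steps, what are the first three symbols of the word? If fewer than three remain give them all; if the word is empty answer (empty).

0) "11100101"  (len 8)
1) "1100101001"  (len 10)
2) "1001010011001"  (len 13)
3) "001010011001101"  (len 15)
4) "01010011001101"  (len 14)
5) "1010011001101"  (len 13)
6) "0100110011011001"  (len 16)
7) "100110011011001"  (len 15)
8) "00110011011001101"  (len 17)

001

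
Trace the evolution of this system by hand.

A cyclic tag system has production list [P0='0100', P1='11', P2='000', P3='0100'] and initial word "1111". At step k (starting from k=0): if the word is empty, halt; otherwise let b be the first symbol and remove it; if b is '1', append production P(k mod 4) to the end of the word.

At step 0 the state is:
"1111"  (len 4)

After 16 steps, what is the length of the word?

12

t=0: "1111"  (len 4)
t=1: "1110100"  (len 7)
t=2: "11010011"  (len 8)
t=3: "1010011000"  (len 10)
t=4: "0100110000100"  (len 13)
t=5: "100110000100"  (len 12)
t=6: "0011000010011"  (len 13)
t=7: "011000010011"  (len 12)
t=8: "11000010011"  (len 11)
t=9: "10000100110100"  (len 14)
t=10: "000010011010011"  (len 15)
t=11: "00010011010011"  (len 14)
t=12: "0010011010011"  (len 13)
t=13: "010011010011"  (len 12)
t=14: "10011010011"  (len 11)
t=15: "0011010011000"  (len 13)
t=16: "011010011000"  (len 12)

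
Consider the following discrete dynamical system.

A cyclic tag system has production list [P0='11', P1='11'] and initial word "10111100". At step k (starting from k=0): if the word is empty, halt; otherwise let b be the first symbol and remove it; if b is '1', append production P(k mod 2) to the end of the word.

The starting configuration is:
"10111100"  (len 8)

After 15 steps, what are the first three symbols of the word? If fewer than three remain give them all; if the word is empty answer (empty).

111

step 0: "10111100"  (len 8)
step 1: "011110011"  (len 9)
step 2: "11110011"  (len 8)
step 3: "111001111"  (len 9)
step 4: "1100111111"  (len 10)
step 5: "10011111111"  (len 11)
step 6: "001111111111"  (len 12)
step 7: "01111111111"  (len 11)
step 8: "1111111111"  (len 10)
step 9: "11111111111"  (len 11)
step 10: "111111111111"  (len 12)
step 11: "1111111111111"  (len 13)
step 12: "11111111111111"  (len 14)
step 13: "111111111111111"  (len 15)
step 14: "1111111111111111"  (len 16)
step 15: "11111111111111111"  (len 17)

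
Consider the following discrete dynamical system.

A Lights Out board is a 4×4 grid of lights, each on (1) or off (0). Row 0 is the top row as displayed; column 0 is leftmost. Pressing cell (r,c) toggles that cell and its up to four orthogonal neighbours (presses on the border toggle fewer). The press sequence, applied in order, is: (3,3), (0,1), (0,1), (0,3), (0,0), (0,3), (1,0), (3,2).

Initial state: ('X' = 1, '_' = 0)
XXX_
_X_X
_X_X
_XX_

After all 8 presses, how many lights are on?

[0] XXX_
_X_X
_X_X
_XX_
[1] XXX_
_X_X
_X__
_X_X
[2] ____
___X
_X__
_X_X
[3] XXX_
_X_X
_X__
_X_X
[4] XX_X
_X__
_X__
_X_X
[5] ___X
XX__
_X__
_X_X
[6] __X_
XX_X
_X__
_X_X
[7] X_X_
___X
XX__
_X_X
[8] X_X_
___X
XXX_
__X_

7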